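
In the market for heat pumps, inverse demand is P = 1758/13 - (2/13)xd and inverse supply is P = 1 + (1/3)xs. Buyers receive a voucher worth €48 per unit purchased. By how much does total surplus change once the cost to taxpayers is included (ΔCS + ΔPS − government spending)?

Net change in total surplus = -44928/19

Pre-subsidy: 1758/13 - (2/13)x = 1 + (1/3)x gives x* = 5235/19 and P* = 1764/19.
With the rebate, buyers effectively pay Pb = Ps − 48, where Ps is the price sellers receive.
On the curves, Pb = 1758/13 - (2/13)x and Ps = 1 + (1/3)x; the wedge Ps − Pb = 48 gives 1 + (1/3)x − (1758/13 - (2/13)x) = 48, so x' = 7107/19.
Then Pb = 1758/13 − (2/13)·(7107/19) = 1476/19 and Ps = 1 + (1/3)·(7107/19) = 2388/19.
ΔCS = ½(5235/19 + 7107/19)(1764/19 − 1476/19) = 1777248/361; ΔPS = ½(5235/19 + 7107/19)(2388/19 − 1764/19) = 3850704/361.
Government spending = 48 × 7107/19 = 341136/19.
Net change = 1777248/361 + 3850704/361 − 341136/19 = -44928/19. The loss equals the DWL triangle ½·48·1872/19.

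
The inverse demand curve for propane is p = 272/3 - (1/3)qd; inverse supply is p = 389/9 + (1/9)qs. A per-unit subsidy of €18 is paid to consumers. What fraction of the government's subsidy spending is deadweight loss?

Pre-subsidy: 272/3 - (1/3)q = 389/9 + (1/9)q gives q* = 106.75 and p* = 661/12.
With the rebate, buyers effectively pay pb = ps − 18, where ps is the price sellers receive.
On the curves, pb = 272/3 - (1/3)q and ps = 389/9 + (1/9)q; the wedge ps − pb = 18 gives 389/9 + (1/9)q − (272/3 - (1/3)q) = 18, so q' = 147.25.
Then pb = 272/3 − (1/3)·147.25 = 499/12 and ps = 389/9 + (1/9)·147.25 = 715/12.
ΔCS = ½(106.75 + 147.25)(661/12 − 499/12) = 1714.5; ΔPS = ½(106.75 + 147.25)(715/12 − 661/12) = 571.5.
Government spending = 18 × 147.25 = 2650.5.
DWL = ½ × 18 × (147.25 − 106.75) = 364.5; fraction = 364.5 / 2650.5 = 81/589.

DWL / government spending = 81/589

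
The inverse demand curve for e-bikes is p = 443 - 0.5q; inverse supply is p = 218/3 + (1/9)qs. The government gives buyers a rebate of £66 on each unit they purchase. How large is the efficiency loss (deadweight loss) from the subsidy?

Deadweight loss = £3564

Pre-subsidy: 443 - 0.5q = 218/3 + (1/9)q gives q* = 606 and p* = 140.
With the rebate, buyers effectively pay pb = ps − 66, where ps is the price sellers receive.
On the curves, pb = 443 - 0.5q and ps = 218/3 + (1/9)q; the wedge ps − pb = 66 gives 218/3 + (1/9)q − (443 - 0.5q) = 66, so q' = 714.
Then pb = 443 − 0.5·714 = 86 and ps = 218/3 + (1/9)·714 = 152.
The subsidy expands output by 714 − 606 = 108 past the efficient level; on those units the gap between marginal cost and willingness to pay runs from 0 up to 66.
DWL = ½ × 66 × 108 = 3564.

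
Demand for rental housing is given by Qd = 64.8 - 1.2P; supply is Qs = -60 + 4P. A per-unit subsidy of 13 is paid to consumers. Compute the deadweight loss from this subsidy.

Pre-subsidy: 64.8 - 1.2P = -60 + 4P gives P* = 24, Q* = 36.
With the rebate, buyers effectively pay Pb = Ps − 13, where Ps is the price sellers receive.
Demand in terms of Ps becomes Qd = 64.8 − 1.2(Ps − 13) = 80.4 - 1.2Ps. Setting this equal to supply: 80.4 - 1.2Ps = -60 + 4Ps, so Ps = 27.
Buyers pay Pb = 27 − 13 = 14; Q' = -60 + 4·27 = 48.
The subsidy expands output by 48 − 36 = 12 past the efficient level; on those units the gap between marginal cost and willingness to pay runs from 0 up to 13.
DWL = ½ × 13 × 12 = 78.

Deadweight loss = 78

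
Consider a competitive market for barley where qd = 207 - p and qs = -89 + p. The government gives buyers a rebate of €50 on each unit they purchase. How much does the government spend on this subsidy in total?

Pre-subsidy: 207 - p = -89 + p gives p* = 148, q* = 59.
With the rebate, buyers effectively pay pb = ps − 50, where ps is the price sellers receive.
Demand in terms of ps becomes qd = 207 − 1(ps − 50) = 257 - ps. Setting this equal to supply: 257 - ps = -89 + ps, so ps = 173.
Buyers pay pb = 173 − 50 = 123; q' = -89 + 1·173 = 84.
Government outlay = subsidy × quantity = 50 × 84 = 4200.

Government cost = €4200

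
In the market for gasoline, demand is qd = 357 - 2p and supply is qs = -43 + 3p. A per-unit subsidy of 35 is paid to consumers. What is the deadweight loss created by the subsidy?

Deadweight loss = 735

Pre-subsidy: 357 - 2p = -43 + 3p gives p* = 80, q* = 197.
With the rebate, buyers effectively pay pb = ps − 35, where ps is the price sellers receive.
Demand in terms of ps becomes qd = 357 − 2(ps − 35) = 427 - 2ps. Setting this equal to supply: 427 - 2ps = -43 + 3ps, so ps = 94.
Buyers pay pb = 94 − 35 = 59; q' = -43 + 3·94 = 239.
The subsidy expands output by 239 − 197 = 42 past the efficient level; on those units the gap between marginal cost and willingness to pay runs from 0 up to 35.
DWL = ½ × 35 × 42 = 735.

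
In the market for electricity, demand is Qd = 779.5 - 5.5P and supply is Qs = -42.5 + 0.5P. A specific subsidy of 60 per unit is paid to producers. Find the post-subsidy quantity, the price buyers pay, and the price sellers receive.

Q' = 53.5; buyers pay 132; sellers receive 192

Pre-subsidy: 779.5 - 5.5P = -42.5 + 0.5P gives P* = 137, Q* = 26.
With the subsidy, sellers receive Ps = Pb + 60 for each unit, where Pb is the price buyers pay.
Supply in terms of Pb becomes Qs = -42.5 + 0.5(Pb + 60) = -12.5 + 0.5Pb. Setting this equal to demand: 779.5 - 5.5Pb = -12.5 + 0.5Pb, so Pb = 132.
Sellers receive Ps = 132 + 60 = 192; Q' = 779.5 − 5.5·132 = 53.5.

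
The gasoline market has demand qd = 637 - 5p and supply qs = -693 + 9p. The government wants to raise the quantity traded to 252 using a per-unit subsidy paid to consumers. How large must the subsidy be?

At q = 252, invert demand for the buyer price: pb = (637 − 252)/5 = 77; invert supply for the seller price: ps = (252 − (-693))/9 = 105.
The subsidy must fill the gap: s = ps − pb = 105 − 77 = 28.

Required subsidy s = 28 per unit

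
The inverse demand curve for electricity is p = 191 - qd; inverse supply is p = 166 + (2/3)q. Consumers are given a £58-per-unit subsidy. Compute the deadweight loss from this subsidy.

Pre-subsidy: 191 - q = 166 + (2/3)q gives q* = 15 and p* = 176.
With the rebate, buyers effectively pay pb = ps − 58, where ps is the price sellers receive.
On the curves, pb = 191 - q and ps = 166 + (2/3)q; the wedge ps − pb = 58 gives 166 + (2/3)q − (191 - q) = 58, so q' = 49.8.
Then pb = 191 − 1·49.8 = 141.2 and ps = 166 + (2/3)·49.8 = 199.2.
The subsidy expands output by 49.8 − 15 = 34.8 past the efficient level; on those units the gap between marginal cost and willingness to pay runs from 0 up to 58.
DWL = ½ × 58 × 34.8 = 1009.2.

Deadweight loss = £1009.2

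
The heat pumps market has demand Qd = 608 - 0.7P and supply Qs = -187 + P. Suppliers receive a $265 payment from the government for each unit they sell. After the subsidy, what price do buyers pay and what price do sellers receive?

Buyers pay 5300/17; sellers receive 9805/17

Pre-subsidy: 608 - 0.7P = -187 + P gives P* = 7950/17, Q* = 4771/17.
With the subsidy, sellers receive Ps = Pb + 265 for each unit, where Pb is the price buyers pay.
Supply in terms of Pb becomes Qs = -187 + 1(Pb + 265) = 78 + Pb. Setting this equal to demand: 608 - 0.7Pb = 78 + Pb, so Pb = 5300/17.
Sellers receive Ps = 5300/17 + 265 = 9805/17; Q' = 608 − 0.7·(5300/17) = 6626/17.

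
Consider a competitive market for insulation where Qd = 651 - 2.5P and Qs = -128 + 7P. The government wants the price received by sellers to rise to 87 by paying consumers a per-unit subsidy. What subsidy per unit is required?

Required subsidy s = 19 per unit

At a seller price of 87, quantity supplied is -128 + 7·87 = 481.
Buyers absorb 481 only when they pay Pb with 651 − 2.5·Pb = 481, i.e. Pb = 68.
s = Ps − Pb = 87 − 68 = 19.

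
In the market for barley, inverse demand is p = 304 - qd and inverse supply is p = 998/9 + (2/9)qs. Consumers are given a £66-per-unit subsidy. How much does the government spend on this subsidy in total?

Government cost = £13992

Pre-subsidy: 304 - q = 998/9 + (2/9)q gives q* = 158 and p* = 146.
With the rebate, buyers effectively pay pb = ps − 66, where ps is the price sellers receive.
On the curves, pb = 304 - q and ps = 998/9 + (2/9)q; the wedge ps − pb = 66 gives 998/9 + (2/9)q − (304 - q) = 66, so q' = 212.
Then pb = 304 − 1·212 = 92 and ps = 998/9 + (2/9)·212 = 158.
Government outlay = subsidy × quantity = 66 × 212 = 13992.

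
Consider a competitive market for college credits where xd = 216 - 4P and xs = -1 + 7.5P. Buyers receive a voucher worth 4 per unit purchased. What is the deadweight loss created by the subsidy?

Pre-subsidy: 216 - 4P = -1 + 7.5P gives P* = 434/23, x* = 3232/23.
With the rebate, buyers effectively pay Pb = Ps − 4, where Ps is the price sellers receive.
Demand in terms of Ps becomes xd = 216 − 4(Ps − 4) = 232 - 4Ps. Setting this equal to supply: 232 - 4Ps = -1 + 7.5Ps, so Ps = 466/23.
Buyers pay Pb = 466/23 − 4 = 374/23; x' = -1 + 7.5·(466/23) = 3472/23.
The subsidy expands output by 3472/23 − 3232/23 = 240/23 past the efficient level; on those units the gap between marginal cost and willingness to pay runs from 0 up to 4.
DWL = ½ × 4 × 240/23 = 480/23.

Deadweight loss = 480/23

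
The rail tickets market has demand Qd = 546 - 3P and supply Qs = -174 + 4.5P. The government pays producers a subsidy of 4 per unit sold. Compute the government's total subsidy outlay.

Pre-subsidy: 546 - 3P = -174 + 4.5P gives P* = 96, Q* = 258.
With the subsidy, sellers receive Ps = Pb + 4 for each unit, where Pb is the price buyers pay.
Supply in terms of Pb becomes Qs = -174 + 4.5(Pb + 4) = -156 + 4.5Pb. Setting this equal to demand: 546 - 3Pb = -156 + 4.5Pb, so Pb = 93.6.
Sellers receive Ps = 93.6 + 4 = 97.6; Q' = 546 − 3·93.6 = 265.2.
Government outlay = subsidy × quantity = 4 × 265.2 = 1060.8.

Government cost = 1060.8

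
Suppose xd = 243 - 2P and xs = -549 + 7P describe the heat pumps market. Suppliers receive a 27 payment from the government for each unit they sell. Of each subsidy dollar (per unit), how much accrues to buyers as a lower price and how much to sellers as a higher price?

Pre-subsidy: 243 - 2P = -549 + 7P gives P* = 88, x* = 67.
With the subsidy, sellers receive Ps = Pb + 27 for each unit, where Pb is the price buyers pay.
Supply in terms of Pb becomes xs = -549 + 7(Pb + 27) = -360 + 7Pb. Setting this equal to demand: 243 - 2Pb = -360 + 7Pb, so Pb = 67.
Sellers receive Ps = 67 + 27 = 94; x' = 243 − 2·67 = 109.
Buyers' price falls by P* − Pb = 88 − 67 = 21; sellers' price rises by Ps − P* = 94 − 88 = 6.

Buyers gain 21 per unit; sellers gain 6 per unit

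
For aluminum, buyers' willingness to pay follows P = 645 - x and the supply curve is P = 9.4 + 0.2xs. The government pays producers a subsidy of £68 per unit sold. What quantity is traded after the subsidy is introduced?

x' = 1759/3

Pre-subsidy: 645 - x = 9.4 + 0.2x gives x* = 1589/3 and P* = 346/3.
With the subsidy, sellers receive Ps = Pb + 68 for each unit, where Pb is the price buyers pay.
On the curves, Pb = 645 - x and Ps = 9.4 + 0.2x; the wedge Ps − Pb = 68 gives 9.4 + 0.2x − (645 - x) = 68, so x' = 1759/3.
Then Pb = 645 − 1·(1759/3) = 176/3 and Ps = 9.4 + 0.2·(1759/3) = 380/3.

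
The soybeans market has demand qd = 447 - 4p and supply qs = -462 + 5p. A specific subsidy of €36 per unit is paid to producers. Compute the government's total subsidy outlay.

Pre-subsidy: 447 - 4p = -462 + 5p gives p* = 101, q* = 43.
With the subsidy, sellers receive ps = pb + 36 for each unit, where pb is the price buyers pay.
Supply in terms of pb becomes qs = -462 + 5(pb + 36) = -282 + 5pb. Setting this equal to demand: 447 - 4pb = -282 + 5pb, so pb = 81.
Sellers receive ps = 81 + 36 = 117; q' = 447 − 4·81 = 123.
Government outlay = subsidy × quantity = 36 × 123 = 4428.

Government cost = €4428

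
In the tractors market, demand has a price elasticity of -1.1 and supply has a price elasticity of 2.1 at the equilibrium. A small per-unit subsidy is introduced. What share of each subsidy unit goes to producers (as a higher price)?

Producer share = 0.34375

For a small subsidy around the equilibrium, the benefit split depends on the relative slopes, which at a point are proportional to the elasticities.
Buyer share = εs/(εs + |εd|) = 2.1/(2.1 + 1.1) = 0.65625; seller share = |εd|/(εs + |εd|) = 0.34375.
So producers capture 0.34375 of the subsidy.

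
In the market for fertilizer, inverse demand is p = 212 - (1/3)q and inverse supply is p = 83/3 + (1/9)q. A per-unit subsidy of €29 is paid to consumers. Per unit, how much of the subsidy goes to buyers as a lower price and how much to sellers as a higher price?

Buyers gain €21.75 per unit; sellers gain €7.25 per unit

Pre-subsidy: 212 - (1/3)q = 83/3 + (1/9)q gives q* = 414.75 and p* = 73.75.
With the rebate, buyers effectively pay pb = ps − 29, where ps is the price sellers receive.
On the curves, pb = 212 - (1/3)q and ps = 83/3 + (1/9)q; the wedge ps − pb = 29 gives 83/3 + (1/9)q − (212 - (1/3)q) = 29, so q' = 480.
Then pb = 212 − (1/3)·480 = 52 and ps = 83/3 + (1/9)·480 = 81.
Buyers' price falls by p* − pb = 73.75 − 52 = 21.75; sellers' price rises by ps − p* = 81 − 73.75 = 7.25.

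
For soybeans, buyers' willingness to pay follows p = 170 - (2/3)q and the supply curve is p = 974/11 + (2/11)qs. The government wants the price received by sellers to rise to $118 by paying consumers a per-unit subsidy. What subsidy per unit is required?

Required subsidy s = $56 per unit

At a seller price of 118, quantity supplied is -487 + 5.5·118 = 162.
Buyers absorb 162 only when they pay pb = 170 − (2/3)·162 = 62.
s = ps − pb = 118 − 62 = 56.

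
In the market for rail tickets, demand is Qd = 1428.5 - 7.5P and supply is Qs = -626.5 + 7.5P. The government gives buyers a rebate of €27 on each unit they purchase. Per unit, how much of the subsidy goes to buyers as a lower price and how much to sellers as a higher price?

Pre-subsidy: 1428.5 - 7.5P = -626.5 + 7.5P gives P* = 137, Q* = 401.
With the rebate, buyers effectively pay Pb = Ps − 27, where Ps is the price sellers receive.
Demand in terms of Ps becomes Qd = 1428.5 − 7.5(Ps − 27) = 1631 - 7.5Ps. Setting this equal to supply: 1631 - 7.5Ps = -626.5 + 7.5Ps, so Ps = 150.5.
Buyers pay Pb = 150.5 − 27 = 123.5; Q' = -626.5 + 7.5·150.5 = 502.25.
Buyers' price falls by P* − Pb = 137 − 123.5 = 13.5; sellers' price rises by Ps − P* = 150.5 − 137 = 13.5.

Buyers gain €13.5 per unit; sellers gain €13.5 per unit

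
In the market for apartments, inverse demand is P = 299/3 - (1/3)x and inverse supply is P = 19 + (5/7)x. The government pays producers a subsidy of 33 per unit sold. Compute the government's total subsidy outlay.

Pre-subsidy: 299/3 - (1/3)x = 19 + (5/7)x gives x* = 77 and P* = 74.
With the subsidy, sellers receive Ps = Pb + 33 for each unit, where Pb is the price buyers pay.
On the curves, Pb = 299/3 - (1/3)x and Ps = 19 + (5/7)x; the wedge Ps − Pb = 33 gives 19 + (5/7)x − (299/3 - (1/3)x) = 33, so x' = 108.5.
Then Pb = 299/3 − (1/3)·108.5 = 63.5 and Ps = 19 + (5/7)·108.5 = 96.5.
Government outlay = subsidy × quantity = 33 × 108.5 = 3580.5.

Government cost = 3580.5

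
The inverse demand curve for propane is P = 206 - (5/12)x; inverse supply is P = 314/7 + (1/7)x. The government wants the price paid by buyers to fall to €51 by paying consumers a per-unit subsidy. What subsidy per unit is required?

At a buyer price of 51, quantity demanded is 494.4 − 2.4·51 = 372.
Sellers supply 372 only when they receive Ps = 314/7 + (1/7)·372 = 98.
s = Ps − Pb = 98 − 51 = 47.

Required subsidy s = €47 per unit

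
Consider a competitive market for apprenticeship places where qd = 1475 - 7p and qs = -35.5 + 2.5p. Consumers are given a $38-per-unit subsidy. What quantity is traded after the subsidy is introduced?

q' = 432

Pre-subsidy: 1475 - 7p = -35.5 + 2.5p gives p* = 159, q* = 362.
With the rebate, buyers effectively pay pb = ps − 38, where ps is the price sellers receive.
Demand in terms of ps becomes qd = 1475 − 7(ps − 38) = 1741 - 7ps. Setting this equal to supply: 1741 - 7ps = -35.5 + 2.5ps, so ps = 187.
Buyers pay pb = 187 − 38 = 149; q' = -35.5 + 2.5·187 = 432.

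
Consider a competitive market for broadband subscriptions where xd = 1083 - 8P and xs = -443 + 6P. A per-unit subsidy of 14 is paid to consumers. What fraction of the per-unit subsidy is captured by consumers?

Consumer share = 3/7

Pre-subsidy: 1083 - 8P = -443 + 6P gives P* = 109, x* = 211.
With the rebate, buyers effectively pay Pb = Ps − 14, where Ps is the price sellers receive.
Demand in terms of Ps becomes xd = 1083 − 8(Ps − 14) = 1195 - 8Ps. Setting this equal to supply: 1195 - 8Ps = -443 + 6Ps, so Ps = 117.
Buyers pay Pb = 117 − 14 = 103; x' = -443 + 6·117 = 259.
Buyers' price falls by P* − Pb = 109 − 103 = 6; sellers' price rises by Ps − P* = 117 − 109 = 8.
So consumers capture 6/14 = 3/7 of each unit of subsidy.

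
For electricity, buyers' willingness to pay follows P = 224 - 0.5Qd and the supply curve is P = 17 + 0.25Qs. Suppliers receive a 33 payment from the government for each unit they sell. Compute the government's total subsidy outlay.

Government cost = 10560

Pre-subsidy: 224 - 0.5Q = 17 + 0.25Q gives Q* = 276 and P* = 86.
With the subsidy, sellers receive Ps = Pb + 33 for each unit, where Pb is the price buyers pay.
On the curves, Pb = 224 - 0.5Q and Ps = 17 + 0.25Q; the wedge Ps − Pb = 33 gives 17 + 0.25Q − (224 - 0.5Q) = 33, so Q' = 320.
Then Pb = 224 − 0.5·320 = 64 and Ps = 17 + 0.25·320 = 97.
Government outlay = subsidy × quantity = 33 × 320 = 10560.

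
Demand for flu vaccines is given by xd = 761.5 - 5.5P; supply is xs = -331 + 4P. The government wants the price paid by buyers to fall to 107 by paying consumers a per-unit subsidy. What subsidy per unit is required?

At a buyer price of 107, quantity demanded is 761.5 − 5.5·107 = 173.
Sellers supply 173 only when they receive Ps with -331 + 4·Ps = 173, i.e. Ps = 126.
s = Ps − Pb = 126 − 107 = 19.

Required subsidy s = 19 per unit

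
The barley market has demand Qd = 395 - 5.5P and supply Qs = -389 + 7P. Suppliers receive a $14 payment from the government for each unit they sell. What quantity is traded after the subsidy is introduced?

Q' = 93.16

Pre-subsidy: 395 - 5.5P = -389 + 7P gives P* = 62.72, Q* = 50.04.
With the subsidy, sellers receive Ps = Pb + 14 for each unit, where Pb is the price buyers pay.
Supply in terms of Pb becomes Qs = -389 + 7(Pb + 14) = -291 + 7Pb. Setting this equal to demand: 395 - 5.5Pb = -291 + 7Pb, so Pb = 54.88.
Sellers receive Ps = 54.88 + 14 = 68.88; Q' = 395 − 5.5·54.88 = 93.16.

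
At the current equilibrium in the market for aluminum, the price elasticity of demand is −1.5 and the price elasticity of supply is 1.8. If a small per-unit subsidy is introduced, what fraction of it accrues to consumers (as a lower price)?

For a small subsidy around the equilibrium, the benefit split depends on the relative slopes, which at a point are proportional to the elasticities.
Buyer share = εs/(εs + |εd|) = 1.8/(1.8 + 1.5) = 6/11; seller share = |εd|/(εs + |εd|) = 5/11.

Consumer share = 6/11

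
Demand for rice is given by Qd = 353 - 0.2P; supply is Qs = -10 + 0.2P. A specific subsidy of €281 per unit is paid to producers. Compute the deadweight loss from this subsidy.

Deadweight loss = €3948.05

Pre-subsidy: 353 - 0.2P = -10 + 0.2P gives P* = 907.5, Q* = 171.5.
With the subsidy, sellers receive Ps = Pb + 281 for each unit, where Pb is the price buyers pay.
Supply in terms of Pb becomes Qs = -10 + 0.2(Pb + 281) = 46.2 + 0.2Pb. Setting this equal to demand: 353 - 0.2Pb = 46.2 + 0.2Pb, so Pb = 767.
Sellers receive Ps = 767 + 281 = 1048; Q' = 353 − 0.2·767 = 199.6.
The subsidy expands output by 199.6 − 171.5 = 28.1 past the efficient level; on those units the gap between marginal cost and willingness to pay runs from 0 up to 281.
DWL = ½ × 281 × 28.1 = 3948.05.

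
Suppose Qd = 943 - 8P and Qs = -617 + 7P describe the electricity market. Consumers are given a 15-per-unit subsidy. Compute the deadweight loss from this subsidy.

Pre-subsidy: 943 - 8P = -617 + 7P gives P* = 104, Q* = 111.
With the rebate, buyers effectively pay Pb = Ps − 15, where Ps is the price sellers receive.
Demand in terms of Ps becomes Qd = 943 − 8(Ps − 15) = 1063 - 8Ps. Setting this equal to supply: 1063 - 8Ps = -617 + 7Ps, so Ps = 112.
Buyers pay Pb = 112 − 15 = 97; Q' = -617 + 7·112 = 167.
The subsidy expands output by 167 − 111 = 56 past the efficient level; on those units the gap between marginal cost and willingness to pay runs from 0 up to 15.
DWL = ½ × 15 × 56 = 420.

Deadweight loss = 420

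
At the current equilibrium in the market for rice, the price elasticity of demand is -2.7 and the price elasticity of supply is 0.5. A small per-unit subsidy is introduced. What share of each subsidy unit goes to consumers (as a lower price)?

For a small subsidy around the equilibrium, the benefit split depends on the relative slopes, which at a point are proportional to the elasticities.
Buyer share = εs/(εs + |εd|) = 0.5/(0.5 + 2.7) = 0.15625; seller share = |εd|/(εs + |εd|) = 0.84375.

Consumer share = 0.15625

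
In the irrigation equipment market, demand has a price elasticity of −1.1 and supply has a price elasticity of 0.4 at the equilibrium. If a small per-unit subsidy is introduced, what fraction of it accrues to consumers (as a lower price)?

For a small subsidy around the equilibrium, the benefit split depends on the relative slopes, which at a point are proportional to the elasticities.
Buyer share = εs/(εs + |εd|) = 0.4/(0.4 + 1.1) = 4/15; seller share = |εd|/(εs + |εd|) = 11/15.

Consumer share = 4/15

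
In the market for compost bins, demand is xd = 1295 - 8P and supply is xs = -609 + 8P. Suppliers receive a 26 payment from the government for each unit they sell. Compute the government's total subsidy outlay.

Pre-subsidy: 1295 - 8P = -609 + 8P gives P* = 119, x* = 343.
With the subsidy, sellers receive Ps = Pb + 26 for each unit, where Pb is the price buyers pay.
Supply in terms of Pb becomes xs = -609 + 8(Pb + 26) = -401 + 8Pb. Setting this equal to demand: 1295 - 8Pb = -401 + 8Pb, so Pb = 106.
Sellers receive Ps = 106 + 26 = 132; x' = 1295 − 8·106 = 447.
Government outlay = subsidy × quantity = 26 × 447 = 11622.

Government cost = 11622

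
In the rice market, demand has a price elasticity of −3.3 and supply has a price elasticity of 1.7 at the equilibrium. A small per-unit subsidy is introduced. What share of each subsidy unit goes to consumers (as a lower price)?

For a small subsidy around the equilibrium, the benefit split depends on the relative slopes, which at a point are proportional to the elasticities.
Buyer share = εs/(εs + |εd|) = 1.7/(1.7 + 3.3) = 0.34; seller share = |εd|/(εs + |εd|) = 0.66.

Consumer share = 0.34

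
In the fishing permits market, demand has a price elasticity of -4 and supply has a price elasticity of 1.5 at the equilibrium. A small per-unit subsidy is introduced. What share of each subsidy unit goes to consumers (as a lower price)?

Consumer share = 3/11

For a small subsidy around the equilibrium, the benefit split depends on the relative slopes, which at a point are proportional to the elasticities.
Buyer share = εs/(εs + |εd|) = 1.5/(1.5 + 4) = 3/11; seller share = |εd|/(εs + |εd|) = 8/11.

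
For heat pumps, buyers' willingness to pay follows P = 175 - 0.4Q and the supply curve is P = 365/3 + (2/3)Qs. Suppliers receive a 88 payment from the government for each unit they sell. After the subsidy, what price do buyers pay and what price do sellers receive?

Pre-subsidy: 175 - 0.4Q = 365/3 + (2/3)Q gives Q* = 50 and P* = 155.
With the subsidy, sellers receive Ps = Pb + 88 for each unit, where Pb is the price buyers pay.
On the curves, Pb = 175 - 0.4Q and Ps = 365/3 + (2/3)Q; the wedge Ps − Pb = 88 gives 365/3 + (2/3)Q − (175 - 0.4Q) = 88, so Q' = 132.5.
Then Pb = 175 − 0.4·132.5 = 122 and Ps = 365/3 + (2/3)·132.5 = 210.

Buyers pay 122; sellers receive 210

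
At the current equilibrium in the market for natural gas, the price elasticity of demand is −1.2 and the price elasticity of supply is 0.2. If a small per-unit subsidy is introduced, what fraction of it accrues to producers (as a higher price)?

For a small subsidy around the equilibrium, the benefit split depends on the relative slopes, which at a point are proportional to the elasticities.
Buyer share = εs/(εs + |εd|) = 0.2/(0.2 + 1.2) = 1/7; seller share = |εd|/(εs + |εd|) = 6/7.
So producers capture 6/7 of the subsidy.

Producer share = 6/7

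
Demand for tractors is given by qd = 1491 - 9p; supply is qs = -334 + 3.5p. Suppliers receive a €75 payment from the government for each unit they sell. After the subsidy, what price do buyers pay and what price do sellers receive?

Buyers pay €125; sellers receive €200

Pre-subsidy: 1491 - 9p = -334 + 3.5p gives p* = 146, q* = 177.
With the subsidy, sellers receive ps = pb + 75 for each unit, where pb is the price buyers pay.
Supply in terms of pb becomes qs = -334 + 3.5(pb + 75) = -71.5 + 3.5pb. Setting this equal to demand: 1491 - 9pb = -71.5 + 3.5pb, so pb = 125.
Sellers receive ps = 125 + 75 = 200; q' = 1491 − 9·125 = 366.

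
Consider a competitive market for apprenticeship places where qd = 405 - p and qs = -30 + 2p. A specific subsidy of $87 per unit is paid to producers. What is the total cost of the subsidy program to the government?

Pre-subsidy: 405 - p = -30 + 2p gives p* = 145, q* = 260.
With the subsidy, sellers receive ps = pb + 87 for each unit, where pb is the price buyers pay.
Supply in terms of pb becomes qs = -30 + 2(pb + 87) = 144 + 2pb. Setting this equal to demand: 405 - pb = 144 + 2pb, so pb = 87.
Sellers receive ps = 87 + 87 = 174; q' = 405 − 1·87 = 318.
Government outlay = subsidy × quantity = 87 × 318 = 27666.

Government cost = $27666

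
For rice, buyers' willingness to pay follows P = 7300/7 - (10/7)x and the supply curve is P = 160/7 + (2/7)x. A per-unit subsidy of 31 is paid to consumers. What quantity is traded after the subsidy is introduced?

x' = 7357/12

Pre-subsidy: 7300/7 - (10/7)x = 160/7 + (2/7)x gives x* = 595 and P* = 1350/7.
With the rebate, buyers effectively pay Pb = Ps − 31, where Ps is the price sellers receive.
On the curves, Pb = 7300/7 - (10/7)x and Ps = 160/7 + (2/7)x; the wedge Ps − Pb = 31 gives 160/7 + (2/7)x − (7300/7 - (10/7)x) = 31, so x' = 7357/12.
Then Pb = 7300/7 − (10/7)·(7357/12) = 7015/42 and Ps = 160/7 + (2/7)·(7357/12) = 8317/42.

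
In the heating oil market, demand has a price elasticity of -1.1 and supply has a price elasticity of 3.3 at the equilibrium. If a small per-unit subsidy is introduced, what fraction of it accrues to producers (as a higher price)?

Producer share = 0.25

For a small subsidy around the equilibrium, the benefit split depends on the relative slopes, which at a point are proportional to the elasticities.
Buyer share = εs/(εs + |εd|) = 3.3/(3.3 + 1.1) = 0.75; seller share = |εd|/(εs + |εd|) = 0.25.
So producers capture 0.25 of the subsidy.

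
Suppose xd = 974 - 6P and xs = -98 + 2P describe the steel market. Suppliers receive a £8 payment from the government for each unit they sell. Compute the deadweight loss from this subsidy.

Pre-subsidy: 974 - 6P = -98 + 2P gives P* = 134, x* = 170.
With the subsidy, sellers receive Ps = Pb + 8 for each unit, where Pb is the price buyers pay.
Supply in terms of Pb becomes xs = -98 + 2(Pb + 8) = -82 + 2Pb. Setting this equal to demand: 974 - 6Pb = -82 + 2Pb, so Pb = 132.
Sellers receive Ps = 132 + 8 = 140; x' = 974 − 6·132 = 182.
The subsidy expands output by 182 − 170 = 12 past the efficient level; on those units the gap between marginal cost and willingness to pay runs from 0 up to 8.
DWL = ½ × 8 × 12 = 48.

Deadweight loss = £48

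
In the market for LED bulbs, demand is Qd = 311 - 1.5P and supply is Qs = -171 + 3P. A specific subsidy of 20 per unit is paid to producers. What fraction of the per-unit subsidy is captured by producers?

Producer share = 1/3

Pre-subsidy: 311 - 1.5P = -171 + 3P gives P* = 964/9, Q* = 451/3.
With the subsidy, sellers receive Ps = Pb + 20 for each unit, where Pb is the price buyers pay.
Supply in terms of Pb becomes Qs = -171 + 3(Pb + 20) = -111 + 3Pb. Setting this equal to demand: 311 - 1.5Pb = -111 + 3Pb, so Pb = 844/9.
Sellers receive Ps = 844/9 + 20 = 1024/9; Q' = 311 − 1.5·(844/9) = 511/3.
Buyers' price falls by P* − Pb = 964/9 − 844/9 = 40/3; sellers' price rises by Ps − P* = 1024/9 − 964/9 = 20/3.
So producers capture (20/3)/20 = 1/3 of each unit of subsidy.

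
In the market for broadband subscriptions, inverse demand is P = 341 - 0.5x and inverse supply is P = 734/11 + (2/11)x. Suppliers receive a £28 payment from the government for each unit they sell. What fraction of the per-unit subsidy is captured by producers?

Pre-subsidy: 341 - 0.5x = 734/11 + (2/11)x gives x* = 6034/15 and P* = 2098/15.
With the subsidy, sellers receive Ps = Pb + 28 for each unit, where Pb is the price buyers pay.
On the curves, Pb = 341 - 0.5x and Ps = 734/11 + (2/11)x; the wedge Ps − Pb = 28 gives 734/11 + (2/11)x − (341 - 0.5x) = 28, so x' = 1330/3.
Then Pb = 341 − 0.5·(1330/3) = 358/3 and Ps = 734/11 + (2/11)·(1330/3) = 442/3.
Buyers' price falls by P* − Pb = 2098/15 − 358/3 = 308/15; sellers' price rises by Ps − P* = 442/3 − 2098/15 = 112/15.
So producers capture (112/15)/28 = 4/15 of each unit of subsidy.

Producer share = 4/15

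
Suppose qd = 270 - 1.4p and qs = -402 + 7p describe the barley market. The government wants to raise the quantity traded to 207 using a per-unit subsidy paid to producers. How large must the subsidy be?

Required subsidy s = 42 per unit

At q = 207, invert demand for the buyer price: pb = (270 − 207)/1.4 = 45; invert supply for the seller price: ps = (207 − (-402))/7 = 87.
The subsidy must fill the gap: s = ps − pb = 87 − 45 = 42.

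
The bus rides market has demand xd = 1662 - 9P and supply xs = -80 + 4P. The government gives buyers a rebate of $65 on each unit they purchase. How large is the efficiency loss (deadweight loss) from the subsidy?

Pre-subsidy: 1662 - 9P = -80 + 4P gives P* = 134, x* = 456.
With the rebate, buyers effectively pay Pb = Ps − 65, where Ps is the price sellers receive.
Demand in terms of Ps becomes xd = 1662 − 9(Ps − 65) = 2247 - 9Ps. Setting this equal to supply: 2247 - 9Ps = -80 + 4Ps, so Ps = 179.
Buyers pay Pb = 179 − 65 = 114; x' = -80 + 4·179 = 636.
The subsidy expands output by 636 − 456 = 180 past the efficient level; on those units the gap between marginal cost and willingness to pay runs from 0 up to 65.
DWL = ½ × 65 × 180 = 5850.

Deadweight loss = $5850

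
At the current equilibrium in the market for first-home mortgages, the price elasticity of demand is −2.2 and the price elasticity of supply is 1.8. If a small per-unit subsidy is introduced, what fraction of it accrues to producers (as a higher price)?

For a small subsidy around the equilibrium, the benefit split depends on the relative slopes, which at a point are proportional to the elasticities.
Buyer share = εs/(εs + |εd|) = 1.8/(1.8 + 2.2) = 0.45; seller share = |εd|/(εs + |εd|) = 0.55.
So producers capture 0.55 of the subsidy.

Producer share = 0.55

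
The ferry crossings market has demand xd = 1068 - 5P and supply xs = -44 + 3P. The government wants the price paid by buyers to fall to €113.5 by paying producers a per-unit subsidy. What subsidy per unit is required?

Required subsidy s = €68 per unit

At a buyer price of 113.5, quantity demanded is 1068 − 5·113.5 = 500.5.
Sellers supply 500.5 only when they receive Ps with -44 + 3·Ps = 500.5, i.e. Ps = 181.5.
s = Ps − Pb = 181.5 − 113.5 = 68.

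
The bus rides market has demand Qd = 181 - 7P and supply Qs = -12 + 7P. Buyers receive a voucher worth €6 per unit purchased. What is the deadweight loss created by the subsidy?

Pre-subsidy: 181 - 7P = -12 + 7P gives P* = 193/14, Q* = 84.5.
With the rebate, buyers effectively pay Pb = Ps − 6, where Ps is the price sellers receive.
Demand in terms of Ps becomes Qd = 181 − 7(Ps − 6) = 223 - 7Ps. Setting this equal to supply: 223 - 7Ps = -12 + 7Ps, so Ps = 235/14.
Buyers pay Pb = 235/14 − 6 = 151/14; Q' = -12 + 7·(235/14) = 105.5.
The subsidy expands output by 105.5 − 84.5 = 21 past the efficient level; on those units the gap between marginal cost and willingness to pay runs from 0 up to 6.
DWL = ½ × 6 × 21 = 63.

Deadweight loss = €63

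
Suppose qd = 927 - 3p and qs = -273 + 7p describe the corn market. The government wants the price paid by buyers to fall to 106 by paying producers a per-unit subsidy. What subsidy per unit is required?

At a buyer price of 106, quantity demanded is 927 − 3·106 = 609.
Sellers supply 609 only when they receive ps with -273 + 7·ps = 609, i.e. ps = 126.
s = ps − pb = 126 − 106 = 20.

Required subsidy s = 20 per unit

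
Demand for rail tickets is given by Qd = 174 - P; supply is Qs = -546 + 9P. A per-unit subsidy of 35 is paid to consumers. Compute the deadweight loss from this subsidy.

Pre-subsidy: 174 - P = -546 + 9P gives P* = 72, Q* = 102.
With the rebate, buyers effectively pay Pb = Ps − 35, where Ps is the price sellers receive.
Demand in terms of Ps becomes Qd = 174 − 1(Ps − 35) = 209 - Ps. Setting this equal to supply: 209 - Ps = -546 + 9Ps, so Ps = 75.5.
Buyers pay Pb = 75.5 − 35 = 40.5; Q' = -546 + 9·75.5 = 133.5.
The subsidy expands output by 133.5 − 102 = 31.5 past the efficient level; on those units the gap between marginal cost and willingness to pay runs from 0 up to 35.
DWL = ½ × 35 × 31.5 = 551.25.

Deadweight loss = 551.25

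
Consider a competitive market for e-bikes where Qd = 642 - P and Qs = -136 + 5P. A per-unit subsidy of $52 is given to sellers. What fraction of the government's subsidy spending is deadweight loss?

DWL / government spending = 65/1667

Pre-subsidy: 642 - P = -136 + 5P gives P* = 389/3, Q* = 1537/3.
With the subsidy, sellers receive Ps = Pb + 52 for each unit, where Pb is the price buyers pay.
Supply in terms of Pb becomes Qs = -136 + 5(Pb + 52) = 124 + 5Pb. Setting this equal to demand: 642 - Pb = 124 + 5Pb, so Pb = 259/3.
Sellers receive Ps = 259/3 + 52 = 415/3; Q' = 642 − 1·(259/3) = 1667/3.
ΔCS = ½(1537/3 + 1667/3)(389/3 − 259/3) = 23140; ΔPS = ½(1537/3 + 1667/3)(415/3 − 389/3) = 4628.
Government spending = 52 × 1667/3 = 86684/3.
DWL = ½ × 52 × (1667/3 − 1537/3) = 3380/3; fraction = (3380/3) / (86684/3) = 65/1667.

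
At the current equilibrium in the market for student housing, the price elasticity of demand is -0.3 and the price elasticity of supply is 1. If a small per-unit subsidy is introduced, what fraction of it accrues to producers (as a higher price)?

For a small subsidy around the equilibrium, the benefit split depends on the relative slopes, which at a point are proportional to the elasticities.
Buyer share = εs/(εs + |εd|) = 1/(1 + 0.3) = 10/13; seller share = |εd|/(εs + |εd|) = 3/13.
So producers capture 3/13 of the subsidy.

Producer share = 3/13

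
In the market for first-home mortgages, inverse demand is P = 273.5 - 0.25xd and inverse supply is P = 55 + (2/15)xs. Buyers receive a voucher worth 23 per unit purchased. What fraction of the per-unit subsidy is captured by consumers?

Consumer share = 15/23

Pre-subsidy: 273.5 - 0.25x = 55 + (2/15)x gives x* = 570 and P* = 131.
With the rebate, buyers effectively pay Pb = Ps − 23, where Ps is the price sellers receive.
On the curves, Pb = 273.5 - 0.25x and Ps = 55 + (2/15)x; the wedge Ps − Pb = 23 gives 55 + (2/15)x − (273.5 - 0.25x) = 23, so x' = 630.
Then Pb = 273.5 − 0.25·630 = 116 and Ps = 55 + (2/15)·630 = 139.
Buyers' price falls by P* − Pb = 131 − 116 = 15; sellers' price rises by Ps − P* = 139 − 131 = 8.
So consumers capture 15/23 = 15/23 of each unit of subsidy.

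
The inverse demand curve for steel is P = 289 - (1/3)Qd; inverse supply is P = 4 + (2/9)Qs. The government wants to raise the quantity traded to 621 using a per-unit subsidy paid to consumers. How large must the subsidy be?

Required subsidy s = 60 per unit

At Q = 621, from the demand curve buyers pay Pb = 289 − (1/3)·621 = 82; from the supply curve sellers need Ps = 4 + (2/9)·621 = 142.
The subsidy must fill the gap: s = Ps − Pb = 142 − 82 = 60.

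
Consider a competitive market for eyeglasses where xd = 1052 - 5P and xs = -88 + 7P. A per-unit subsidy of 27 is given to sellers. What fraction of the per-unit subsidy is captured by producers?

Pre-subsidy: 1052 - 5P = -88 + 7P gives P* = 95, x* = 577.
With the subsidy, sellers receive Ps = Pb + 27 for each unit, where Pb is the price buyers pay.
Supply in terms of Pb becomes xs = -88 + 7(Pb + 27) = 101 + 7Pb. Setting this equal to demand: 1052 - 5Pb = 101 + 7Pb, so Pb = 79.25.
Sellers receive Ps = 79.25 + 27 = 106.25; x' = 1052 − 5·79.25 = 655.75.
Buyers' price falls by P* − Pb = 95 − 79.25 = 15.75; sellers' price rises by Ps − P* = 106.25 − 95 = 11.25.
So producers capture 11.25/27 = 5/12 of each unit of subsidy.

Producer share = 5/12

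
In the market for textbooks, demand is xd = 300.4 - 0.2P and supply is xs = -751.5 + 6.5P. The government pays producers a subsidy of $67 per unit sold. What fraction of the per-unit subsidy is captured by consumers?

Consumer share = 65/67

Pre-subsidy: 300.4 - 0.2P = -751.5 + 6.5P gives P* = 157, x* = 269.
With the subsidy, sellers receive Ps = Pb + 67 for each unit, where Pb is the price buyers pay.
Supply in terms of Pb becomes xs = -751.5 + 6.5(Pb + 67) = -316 + 6.5Pb. Setting this equal to demand: 300.4 - 0.2Pb = -316 + 6.5Pb, so Pb = 92.
Sellers receive Ps = 92 + 67 = 159; x' = 300.4 − 0.2·92 = 282.
Buyers' price falls by P* − Pb = 157 − 92 = 65; sellers' price rises by Ps − P* = 159 − 157 = 2.
So consumers capture 65/67 = 65/67 of each unit of subsidy.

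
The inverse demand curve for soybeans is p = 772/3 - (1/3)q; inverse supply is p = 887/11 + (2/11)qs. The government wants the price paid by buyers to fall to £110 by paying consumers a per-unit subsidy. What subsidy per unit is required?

Required subsidy s = £51 per unit

At a buyer price of 110, quantity demanded is 772 − 3·110 = 442.
Sellers supply 442 only when they receive ps = 887/11 + (2/11)·442 = 161.
s = ps − pb = 161 − 110 = 51.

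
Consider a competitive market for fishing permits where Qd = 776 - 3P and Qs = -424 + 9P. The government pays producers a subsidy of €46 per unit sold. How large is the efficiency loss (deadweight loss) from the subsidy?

Pre-subsidy: 776 - 3P = -424 + 9P gives P* = 100, Q* = 476.
With the subsidy, sellers receive Ps = Pb + 46 for each unit, where Pb is the price buyers pay.
Supply in terms of Pb becomes Qs = -424 + 9(Pb + 46) = -10 + 9Pb. Setting this equal to demand: 776 - 3Pb = -10 + 9Pb, so Pb = 65.5.
Sellers receive Ps = 65.5 + 46 = 111.5; Q' = 776 − 3·65.5 = 579.5.
The subsidy expands output by 579.5 − 476 = 103.5 past the efficient level; on those units the gap between marginal cost and willingness to pay runs from 0 up to 46.
DWL = ½ × 46 × 103.5 = 2380.5.

Deadweight loss = €2380.5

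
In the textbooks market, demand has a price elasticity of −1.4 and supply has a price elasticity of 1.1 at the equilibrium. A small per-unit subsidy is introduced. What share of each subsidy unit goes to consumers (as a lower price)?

Consumer share = 0.44

For a small subsidy around the equilibrium, the benefit split depends on the relative slopes, which at a point are proportional to the elasticities.
Buyer share = εs/(εs + |εd|) = 1.1/(1.1 + 1.4) = 0.44; seller share = |εd|/(εs + |εd|) = 0.56.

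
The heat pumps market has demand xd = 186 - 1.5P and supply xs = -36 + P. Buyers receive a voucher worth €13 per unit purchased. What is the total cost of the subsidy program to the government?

Government cost = €787.8

Pre-subsidy: 186 - 1.5P = -36 + P gives P* = 88.8, x* = 52.8.
With the rebate, buyers effectively pay Pb = Ps − 13, where Ps is the price sellers receive.
Demand in terms of Ps becomes xd = 186 − 1.5(Ps − 13) = 205.5 - 1.5Ps. Setting this equal to supply: 205.5 - 1.5Ps = -36 + Ps, so Ps = 96.6.
Buyers pay Pb = 96.6 − 13 = 83.6; x' = -36 + 1·96.6 = 60.6.
Government outlay = subsidy × quantity = 13 × 60.6 = 787.8.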